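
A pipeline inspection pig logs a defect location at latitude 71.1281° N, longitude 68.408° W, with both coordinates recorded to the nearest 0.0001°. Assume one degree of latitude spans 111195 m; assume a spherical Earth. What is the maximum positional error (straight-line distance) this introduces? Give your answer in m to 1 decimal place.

5.8 m

Rounding to 4 decimal places leaves each coordinate within ±5e-05° of the true value.
Latitude error → 5e-05 × 111195 = 5.55975 m along the meridian.
E–W at 71.1281°: 5e-05° × 111195 × cos 71.1281° = 5e-05 × 111195 × 0.3235 ≈ 1.79832 m.
Combining orthogonally: (5.55975² + 1.79832²)^½ ≈ 5.84335 m.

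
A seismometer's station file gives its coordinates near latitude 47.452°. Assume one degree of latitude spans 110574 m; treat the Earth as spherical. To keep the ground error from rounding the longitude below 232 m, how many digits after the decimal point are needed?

3

At 47.452° one degree of longitude covers 110574 × cos 47.452° ≈ 110574 × 0.6762 ≈ 74771 m.
Rounding to N decimal places gives at most 0.5 × 10⁻ᴺ degrees of error, i.e. 0.5 × 10⁻ᴺ × 74771 m.
Need 0.5 × 74771 × 10⁻ᴺ ≤ 232 → 10⁻ᴺ ≤ 6.206e-03, so N ≥ 2.21.
N = 2 would give 374 m (too coarse); N = 3 gives 37.4 m ≤ 232 m.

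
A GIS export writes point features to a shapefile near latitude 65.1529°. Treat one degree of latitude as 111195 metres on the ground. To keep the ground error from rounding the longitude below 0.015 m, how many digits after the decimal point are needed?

At 65.1529° one degree of longitude covers 111195 × cos 65.1529° ≈ 111195 × 0.4202 ≈ 46723.9 m.
With N decimal places the half-ulp bound is 0.5·10⁻ᴺ°, or 0.5·10⁻ᴺ × 46723.9 m on the ground.
Setting 23362 × 10⁻ᴺ ≤ 0.015 gives 10ᴺ ≥ 1.557e+06, i.e. N ≥ 6.19.
N = 6 would give 0.0234 m (too coarse); N = 7 gives 0.00234 m ≤ 0.015 m.

7 decimal places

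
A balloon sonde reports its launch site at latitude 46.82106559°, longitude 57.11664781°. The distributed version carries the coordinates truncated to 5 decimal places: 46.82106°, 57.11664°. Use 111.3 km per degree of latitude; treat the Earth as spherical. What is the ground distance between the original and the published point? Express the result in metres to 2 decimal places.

0.86 metres

The latitude changed by +0.00000559° and the longitude by +0.00000781°.
N–S: 0.00000559° × 111300 m/° = 0.622167 m.
E–W at 46.8211°: 0.00000781° × 111300 × cos 46.8211° = 0.00000781 × 111300 × 0.6843 ≈ 0.594812 m.
Combined displacement = (0.622167² + 0.594812²)^½ ≈ 0.860751 m.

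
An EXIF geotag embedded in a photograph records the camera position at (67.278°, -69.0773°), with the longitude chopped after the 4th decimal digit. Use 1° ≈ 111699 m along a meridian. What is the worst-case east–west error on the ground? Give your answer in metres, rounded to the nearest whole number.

Truncating at 4 decimal places can drop up to a full unit in the last place, so the longitude may be off by as much as 0.0001°.
One degree of longitude at 67.278° is 111699 × cos 67.278° ≈ 111699 × 0.3863 = 43144.9 m.
East–west error: 0.0001° × 43144.9 m/° ≈ 4.31449 m.

4 metres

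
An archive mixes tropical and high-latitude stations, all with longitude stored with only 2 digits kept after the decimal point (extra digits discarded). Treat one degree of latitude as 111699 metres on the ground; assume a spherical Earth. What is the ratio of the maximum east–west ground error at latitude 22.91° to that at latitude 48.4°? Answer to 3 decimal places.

1.387

Truncating at 2 decimal places can drop up to a full unit in the last place, so the longitude may be off by as much as 0.01°.
At 22.91°: 0.01° × 111699 × cos 22.91° = 0.01 × 111699 × 0.9211 ≈ 1028.9 m.
At 48.4°: 0.01° × 111699 × cos 48.4° = 0.01 × 111699 × 0.6639 ≈ 741.6 m.
Ratio: 1028.9 / 741.6 = cos 22.91° / cos 48.4° ≈ 1.3874.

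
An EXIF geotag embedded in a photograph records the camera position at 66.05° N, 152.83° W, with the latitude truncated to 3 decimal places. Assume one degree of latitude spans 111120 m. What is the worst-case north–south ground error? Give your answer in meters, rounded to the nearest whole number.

111 meters

Truncating at 3 decimal places can drop up to a full unit in the last place, so the latitude may be off by as much as 0.001°.
North–south distance: 0.001° × 111120 m/° = 111.12 m.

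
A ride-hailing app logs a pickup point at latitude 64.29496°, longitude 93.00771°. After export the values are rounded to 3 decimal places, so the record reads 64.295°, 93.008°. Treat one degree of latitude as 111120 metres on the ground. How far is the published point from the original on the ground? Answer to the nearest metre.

The latitude changed by -0.00004° and the longitude by -0.00029°.
N–S: -0.00004° × 111120 m/° = -4.4448 m.
E–W at 64.295°: -0.00029° × 111120 × cos 64.295° = -0.00029 × 111120 × 0.4337 ≈ -13.9771 m.
Combined displacement = (4.4448² + 13.9771²)^½ ≈ 14.6668 m.

15 metres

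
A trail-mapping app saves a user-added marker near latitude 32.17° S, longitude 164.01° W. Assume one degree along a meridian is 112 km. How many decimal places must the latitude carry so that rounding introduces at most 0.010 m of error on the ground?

7

One degree of latitude covers 112000 m.
With N decimal places the half-ulp bound is 0.5·10⁻ᴺ°, or 0.5·10⁻ᴺ × 112000 m on the ground.
Setting 56000 × 10⁻ᴺ ≤ 0.010 gives 10ᴺ ≥ 5.6e+06, i.e. N ≥ 6.75.
N = 6 would give 0.056 m (too coarse); N = 7 gives 0.0056 m ≤ 0.010 m.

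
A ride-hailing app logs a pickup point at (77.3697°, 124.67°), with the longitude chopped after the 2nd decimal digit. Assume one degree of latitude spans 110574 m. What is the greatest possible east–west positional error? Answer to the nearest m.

Truncating at 2 decimal places can drop up to a full unit in the last place, so the longitude may be off by as much as 0.01°.
One degree of longitude at 77.3697° is 110574 × cos 77.3697° ≈ 110574 × 0.2187 = 24178 m.
East–west error: 0.01° × 24178 m/° ≈ 241.78 m.

242 m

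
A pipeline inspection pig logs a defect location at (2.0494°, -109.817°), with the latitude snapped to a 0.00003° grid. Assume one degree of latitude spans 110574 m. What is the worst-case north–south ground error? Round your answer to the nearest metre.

With a 0.00003° grid the true value lies within half a step, ±0.00003°/2 = ±1.5e-05°, of the stored one.
Along the meridian that is 1.5e-05° × 110574 m/° = 1.65861 m.

2 metres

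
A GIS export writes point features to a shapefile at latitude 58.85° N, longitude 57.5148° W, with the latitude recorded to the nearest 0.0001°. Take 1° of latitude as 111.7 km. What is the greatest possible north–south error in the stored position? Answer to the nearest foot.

18 feet

Rounding to 4 decimal places leaves the latitude within ±5e-05° of the true value.
So the N–S error is at most 5e-05 × 111700 = 5.585 m.
Converting: 5.585 m × 3.2808 ft/m ≈ 18.323 ft.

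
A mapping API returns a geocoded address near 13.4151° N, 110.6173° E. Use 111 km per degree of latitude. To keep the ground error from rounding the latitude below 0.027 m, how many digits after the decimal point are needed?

One degree of latitude covers 111000 m.
N decimal places → at most half a unit in the last place, 0.5 × 10⁻ᴺ° = 111000/2 × 10⁻ᴺ m.
Need 0.5 × 111000 × 10⁻ᴺ ≤ 0.027 → 10⁻ᴺ ≤ 4.865e-07, so N ≥ 6.31.
So 7 decimal places suffice (0.00555 m); 6 would allow up to 0.0555 m.

7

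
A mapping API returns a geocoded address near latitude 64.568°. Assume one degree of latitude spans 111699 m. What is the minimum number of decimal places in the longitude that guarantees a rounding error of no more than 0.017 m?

7 decimal places

At 64.568° one degree of longitude covers 111699 × cos 64.568° ≈ 111699 × 0.4294 ≈ 47968 m.
Rounding to N decimal places gives at most 0.5 × 10⁻ᴺ degrees of error, i.e. 0.5 × 10⁻ᴺ × 47968 m.
Setting 23984 × 10⁻ᴺ ≤ 0.017 gives 10ᴺ ≥ 1.411e+06, i.e. N ≥ 6.15.
At 6 places the error can reach 0.024 m, but 7 places keeps it to 0.0024 m.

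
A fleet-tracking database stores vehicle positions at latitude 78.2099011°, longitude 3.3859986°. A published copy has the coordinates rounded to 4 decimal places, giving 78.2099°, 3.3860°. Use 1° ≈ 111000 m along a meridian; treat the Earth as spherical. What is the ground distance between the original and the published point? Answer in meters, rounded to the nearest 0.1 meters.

Δlat = 78.2099011 − 78.2099 = +0.0000011°; Δlon = 3.3859986 − 3.3860 = -0.0000014°.
North–south shift: 0.0000011 × 111000 = 0.1221 m.
East–west at this latitude: -0.0000014° × 111000 × cos 78.2099° ≈ -0.0000014 × 22680.3 = -0.0317524 m.
Distance: √(0.1221² + 0.0317524²) ≈ 0.126161 m.

0.1 meters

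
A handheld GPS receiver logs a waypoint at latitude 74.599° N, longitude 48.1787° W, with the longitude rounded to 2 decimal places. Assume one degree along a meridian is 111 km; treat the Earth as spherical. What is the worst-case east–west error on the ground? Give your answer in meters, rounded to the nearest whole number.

147 meters

Rounding to 2 decimal places leaves the longitude within ±0.005° of the true value.
At latitude 74.599° a degree of longitude spans 111000 m × cos 74.599° = 111000 × 0.2656 ≈ 29478.6 m.
So at most 0.005° × 29478.6 ≈ 147.393 m east–west.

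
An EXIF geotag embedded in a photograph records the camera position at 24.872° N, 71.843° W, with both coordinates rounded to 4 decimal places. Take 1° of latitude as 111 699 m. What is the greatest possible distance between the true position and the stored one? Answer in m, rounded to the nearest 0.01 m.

Rounding to 4 decimal places leaves each coordinate within ±5e-05° of the true value.
Latitude error → 5e-05 × 111699 = 5.58495 m along the meridian.
E–W at 24.872°: 5e-05° × 111699 × cos 24.872° = 5e-05 × 111699 × 0.9072 ≈ 5.06694 m.
Worst case both components are at the extreme and orthogonal: √(5.58495² + 5.06694²) ≈ 7.54093 m.

7.54 m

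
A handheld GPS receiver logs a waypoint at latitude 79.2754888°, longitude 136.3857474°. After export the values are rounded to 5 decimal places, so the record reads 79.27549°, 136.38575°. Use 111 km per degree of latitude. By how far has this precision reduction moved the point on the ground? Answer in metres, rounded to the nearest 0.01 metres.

0.14 metres

Δlat = 79.2754888 − 79.27549 = -0.0000012°; Δlon = 136.3857474 − 136.38575 = -0.0000026°.
North–south shift: -0.0000012 × 111000 = -0.1332 m.
E–W at 79.2755°: -0.0000026° × 111000 × cos 79.2755° = -0.0000026 × 111000 × 0.1861 ≈ -0.0537047 m.
Distance: √(0.1332² + 0.0537047²) ≈ 0.143619 m.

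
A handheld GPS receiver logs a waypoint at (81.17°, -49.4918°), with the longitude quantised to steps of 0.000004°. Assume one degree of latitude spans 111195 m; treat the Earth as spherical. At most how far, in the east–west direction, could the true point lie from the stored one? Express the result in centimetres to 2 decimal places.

With a 0.000004° grid the true value lies within half a step, ±0.000004°/2 = ±2e-06°, of the stored one.
One degree of longitude at 81.17° is 111195 × cos 81.17° ≈ 111195 × 0.1535 = 17068.8 m.
East–west error: 2e-06° × 17068.8 m/° ≈ 0.0341376 m.
That is 0.0341376 m = 3.4138 cm.

3.41 centimetres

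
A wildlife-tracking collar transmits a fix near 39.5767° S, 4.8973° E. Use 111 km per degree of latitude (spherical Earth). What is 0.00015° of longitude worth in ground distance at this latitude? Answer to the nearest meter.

13 meters

One degree of longitude here spans 111000 × cos 39.5767° = 111000 × 0.7708 ≈ 85555.7 m; 0.00015° of that is 12.8334 m.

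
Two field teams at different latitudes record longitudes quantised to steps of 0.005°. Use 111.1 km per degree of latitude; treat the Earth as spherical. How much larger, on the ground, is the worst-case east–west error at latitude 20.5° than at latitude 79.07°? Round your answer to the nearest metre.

207 metres

With a 0.005° grid the true value lies within half a step, ±0.005°/2 = ±0.0025°, of the stored one.
At 20.5°: 0.0025° × 111100 × cos 20.5° = 0.0025 × 111100 × 0.9367 ≈ 260.16 m.
At 79.07°: 0.0025° × 111100 × cos 79.07° = 0.0025 × 111100 × 0.1896 ≈ 52.664 m.
Difference: 260.16 − 52.664 = 207.5 m.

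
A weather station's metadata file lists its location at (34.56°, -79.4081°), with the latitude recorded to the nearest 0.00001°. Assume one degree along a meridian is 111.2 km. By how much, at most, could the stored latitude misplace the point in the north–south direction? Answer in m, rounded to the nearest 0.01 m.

Rounding to 5 decimal places leaves the latitude within ±5e-06° of the true value.
So the N–S error is at most 5e-06 × 111200 = 0.556 m.

0.56 m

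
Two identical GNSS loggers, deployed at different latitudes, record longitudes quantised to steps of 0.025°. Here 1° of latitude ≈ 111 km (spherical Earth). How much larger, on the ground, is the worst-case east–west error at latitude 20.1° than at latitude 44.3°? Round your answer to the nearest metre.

310 metres

With a 0.025° grid the true value lies within half a step, ±0.025°/2 = ±0.0125°, of the stored one.
Error at 20.1° = 0.0125° × 111000 × cos 20.1° ≈ 1387.5 × 0.9391 = 1303 m.
Error at 44.3° = 0.0125° × 111000 × cos 44.3° ≈ 1387.5 × 0.7157 = 993.02 m.
Difference: 1303 − 993.02 = 309.97 m.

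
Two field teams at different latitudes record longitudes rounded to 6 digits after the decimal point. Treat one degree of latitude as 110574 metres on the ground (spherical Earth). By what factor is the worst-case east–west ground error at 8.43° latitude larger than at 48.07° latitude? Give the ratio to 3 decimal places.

Rounding to 6 decimal places leaves the longitude within ±5e-07° of the true value.
Error at 8.43° = 5e-07° × 110574 × cos 8.43° ≈ 0.055287 × 0.9892 = 0.05469 m.
At 48.07°: 5e-07° × 110574 × cos 48.07° = 5e-07 × 110574 × 0.6682 ≈ 0.036944 m.
Ratio: 0.05469 / 0.036944 = cos 8.43° / cos 48.07° ≈ 1.4803.

1.480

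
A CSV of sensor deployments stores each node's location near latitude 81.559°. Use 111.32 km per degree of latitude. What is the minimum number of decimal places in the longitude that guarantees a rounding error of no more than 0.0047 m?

7 decimal places

At 81.559° one degree of longitude covers 111320 × cos 81.559° ≈ 111320 × 0.1468 ≈ 16340.8 m.
With N decimal places the half-ulp bound is 0.5·10⁻ᴺ°, or 0.5·10⁻ᴺ × 16340.8 m on the ground.
Need 0.5 × 16340.8 × 10⁻ᴺ ≤ 0.0047 → 10⁻ᴺ ≤ 5.752e-07, so N ≥ 6.24.
So 7 decimal places suffice (0.000817 m); 6 would allow up to 0.00817 m.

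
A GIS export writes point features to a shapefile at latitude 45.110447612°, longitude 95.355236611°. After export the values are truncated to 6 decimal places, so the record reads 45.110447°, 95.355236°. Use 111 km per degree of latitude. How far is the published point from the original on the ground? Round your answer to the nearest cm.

8 cm

Δlat = 45.110447612 − 45.110447 = +0.000000612°; Δlon = 95.355236611 − 95.355236 = +0.000000611°.
North–south shift: 0.000000612 × 111000 = 0.067932 m.
E–W at 45.1104°: 0.000000611° × 111000 × cos 45.1104° = 0.000000611 × 111000 × 0.7057 ≈ 0.0478642 m.
Distance: √(0.067932² + 0.0478642²) ≈ 0.0831007 m.
That is 0.0831007 m = 8.3101 cm.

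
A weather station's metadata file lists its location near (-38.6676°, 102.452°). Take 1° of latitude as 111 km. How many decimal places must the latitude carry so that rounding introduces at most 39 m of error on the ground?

One degree of latitude covers 111000 m.
With N decimal places the half-ulp bound is 0.5·10⁻ᴺ°, or 0.5·10⁻ᴺ × 111000 m on the ground.
Setting 55500 × 10⁻ᴺ ≤ 39 gives 10ᴺ ≥ 1423, i.e. N ≥ 3.15.
So 4 decimal places suffice (5.55 m); 3 would allow up to 55.5 m.

4 decimal places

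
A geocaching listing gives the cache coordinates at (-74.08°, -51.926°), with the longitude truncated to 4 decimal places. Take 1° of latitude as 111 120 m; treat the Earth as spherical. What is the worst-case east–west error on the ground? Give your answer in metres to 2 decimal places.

Truncating at 4 decimal places can drop up to a full unit in the last place, so the longitude may be off by as much as 0.0001°.
One degree of longitude at 74.08° is 111120 × cos 74.08° ≈ 111120 × 0.2743 = 30479.7 m.
Maximum E–W displacement: 0.0001 × 30479.7 = 3.04797 m.

3.05 metres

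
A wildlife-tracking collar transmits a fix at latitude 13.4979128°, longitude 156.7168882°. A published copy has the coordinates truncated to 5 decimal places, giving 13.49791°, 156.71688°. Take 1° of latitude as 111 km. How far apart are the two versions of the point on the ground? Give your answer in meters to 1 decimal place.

0.9 meters

Δlat = 13.4979128 − 13.49791 = +0.0000028°; Δlon = 156.7168882 − 156.71688 = +0.0000082°.
N–S: 0.0000028° × 111000 m/° = 0.3108 m.
E–W at 13.4979°: 0.0000082° × 111000 × cos 13.4979° = 0.0000082 × 111000 × 0.9724 ≈ 0.885059 m.
Hypotenuse of the two orthogonal shifts: √(0.3108² + 0.885059²) = 0.938044 m.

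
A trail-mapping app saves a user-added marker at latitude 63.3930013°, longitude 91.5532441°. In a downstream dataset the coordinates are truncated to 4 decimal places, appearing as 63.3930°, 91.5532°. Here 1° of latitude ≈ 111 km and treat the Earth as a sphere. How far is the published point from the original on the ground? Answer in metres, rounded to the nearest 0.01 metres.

2.20 metres

The latitude changed by +0.0000013° and the longitude by +0.0000441°.
North–south shift: 0.0000013 × 111000 = 0.1443 m.
E–W at 63.393°: 0.0000441° × 111000 × cos 63.393° = 0.0000441 × 111000 × 0.4479 ≈ 2.19236 m.
Hypotenuse of the two orthogonal shifts: √(0.1443² + 2.19236²) = 2.1971 m.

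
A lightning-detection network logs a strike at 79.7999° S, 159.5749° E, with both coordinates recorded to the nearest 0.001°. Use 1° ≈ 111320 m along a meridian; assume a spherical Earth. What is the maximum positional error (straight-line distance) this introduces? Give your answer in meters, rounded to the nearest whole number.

57 meters

Rounding to 3 decimal places leaves each coordinate within ±0.0005° of the true value.
Latitude error → 0.0005 × 111320 = 55.66 m along the meridian.
Longitude error → 0.0005 × 111320 × cos 79.7999° = 0.0005 × 111320 × 0.1771 ≈ 9.85663 m.
Worst case both components are at the extreme and orthogonal: √(55.66² + 9.85663²) ≈ 56.526 m.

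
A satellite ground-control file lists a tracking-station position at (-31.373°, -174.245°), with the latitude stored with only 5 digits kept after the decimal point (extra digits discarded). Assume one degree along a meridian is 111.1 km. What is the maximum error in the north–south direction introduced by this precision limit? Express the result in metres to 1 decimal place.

Truncating at 5 decimal places can drop up to a full unit in the last place, so the latitude may be off by as much as 1e-05°.
North–south distance: 1e-05° × 111100 m/° = 1.111 m.

1.1 metres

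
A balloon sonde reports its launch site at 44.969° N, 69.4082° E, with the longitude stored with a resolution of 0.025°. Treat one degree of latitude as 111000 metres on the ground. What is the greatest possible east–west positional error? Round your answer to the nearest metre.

982 metres

With a 0.025° grid the true value lies within half a step, ±0.025°/2 = ±0.0125°, of the stored one.
At latitude 44.969° a degree of longitude spans 111000 m × cos 44.969° = 111000 × 0.7075 ≈ 78531.3 m.
Maximum E–W displacement: 0.0125 × 78531.3 = 981.641 m.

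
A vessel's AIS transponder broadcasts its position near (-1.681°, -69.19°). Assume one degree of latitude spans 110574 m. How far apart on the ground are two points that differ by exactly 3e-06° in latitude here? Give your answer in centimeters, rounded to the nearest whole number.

33 centimeters

Along a meridian 3e-06° is 3e-06 × 110574 = 0.331722 m.
That is 0.331722 m = 33.172 cm.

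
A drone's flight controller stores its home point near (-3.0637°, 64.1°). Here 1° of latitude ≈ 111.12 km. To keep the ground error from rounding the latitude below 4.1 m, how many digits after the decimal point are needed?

One degree of latitude covers 111120 m.
N decimal places → at most half a unit in the last place, 0.5 × 10⁻ᴺ° = 111120/2 × 10⁻ᴺ m.
Need 0.5 × 111120 × 10⁻ᴺ ≤ 4.1 → 10⁻ᴺ ≤ 7.379e-05, so N ≥ 4.13.
At 4 places the error can reach 5.56 m, but 5 places keeps it to 0.556 m.

5 decimal places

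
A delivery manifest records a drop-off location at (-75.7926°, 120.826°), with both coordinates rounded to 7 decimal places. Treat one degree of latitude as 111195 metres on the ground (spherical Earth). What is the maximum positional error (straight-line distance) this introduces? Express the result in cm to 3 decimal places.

Rounding to 7 decimal places leaves each coordinate within ±5e-08° of the true value.
North–south component: 5e-08° × 111195 = 0.00555975 m.
East–west component at 75.7926°: 5e-08° × 111195 × cos 75.7926° ≈ 5e-08 × 27290.9 ≈ 0.00136454 m.
The two errors are perpendicular, so the maximum displacement is √(0.00555975² + 0.00136454²) ≈ 0.00572475 m.
That is 0.00572475 m = 0.57248 cm.

0.572 cm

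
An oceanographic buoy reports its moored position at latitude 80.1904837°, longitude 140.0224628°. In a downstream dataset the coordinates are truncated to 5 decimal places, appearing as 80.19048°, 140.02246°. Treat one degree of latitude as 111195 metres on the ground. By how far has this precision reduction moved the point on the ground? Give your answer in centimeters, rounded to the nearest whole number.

41 centimeters

The latitude changed by +0.0000037° and the longitude by +0.0000028°.
North–south shift: 0.0000037 × 111195 = 0.411422 m.
E–W at 80.1905°: 0.0000028° × 111195 × cos 80.1905° = 0.0000028 × 111195 × 0.1704 ≈ 0.053045 m.
Distance: √(0.411422² + 0.053045²) ≈ 0.414827 m.
That is 0.414827 m = 41.483 cm.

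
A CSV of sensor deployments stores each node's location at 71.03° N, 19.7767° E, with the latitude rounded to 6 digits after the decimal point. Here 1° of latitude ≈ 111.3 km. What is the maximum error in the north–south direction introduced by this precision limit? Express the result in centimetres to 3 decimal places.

5.565 centimetres

Rounding to 6 decimal places leaves the latitude within ±5e-07° of the true value.
North–south distance: 5e-07° × 111300 m/° = 0.05565 m.
That is 0.05565 m = 5.565 cm.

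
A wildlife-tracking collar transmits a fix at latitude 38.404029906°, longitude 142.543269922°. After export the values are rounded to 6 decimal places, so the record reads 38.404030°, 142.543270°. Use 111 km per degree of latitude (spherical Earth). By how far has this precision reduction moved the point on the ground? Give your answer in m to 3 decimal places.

0.012 m

The latitude changed by -0.000000094° and the longitude by -0.000000078°.
North–south shift: -0.000000094 × 111000 = -0.010434 m.
E–W at 38.404°: -0.000000078° × 111000 × cos 38.404° = -0.000000078 × 111000 × 0.7836 ≈ -0.00678484 m.
Combined displacement = (0.010434² + 0.00678484²)^½ ≈ 0.012446 m.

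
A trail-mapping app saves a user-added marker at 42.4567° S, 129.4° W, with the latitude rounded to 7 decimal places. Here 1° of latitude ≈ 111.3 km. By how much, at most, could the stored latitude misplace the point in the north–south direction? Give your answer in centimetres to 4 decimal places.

Rounding to 7 decimal places leaves the latitude within ±5e-08° of the true value.
So the N–S error is at most 5e-08 × 111300 = 0.005565 m.
That is 0.005565 m = 0.5565 cm.

0.5565 centimetres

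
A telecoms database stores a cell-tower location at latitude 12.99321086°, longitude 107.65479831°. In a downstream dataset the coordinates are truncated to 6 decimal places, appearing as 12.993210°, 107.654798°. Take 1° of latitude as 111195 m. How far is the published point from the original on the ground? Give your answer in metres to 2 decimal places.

Δlat = 12.99321086 − 12.993210 = +0.00000086°; Δlon = 107.65479831 − 107.654798 = +0.00000031°.
N–S: 0.00000086° × 111195 m/° = 0.0956277 m.
E–W at 12.9932°: 0.00000031° × 111195 × cos 12.9932° = 0.00000031 × 111195 × 0.9744 ≈ 0.0335879 m.
Distance: √(0.0956277² + 0.0335879²) ≈ 0.101355 m.

0.10 metres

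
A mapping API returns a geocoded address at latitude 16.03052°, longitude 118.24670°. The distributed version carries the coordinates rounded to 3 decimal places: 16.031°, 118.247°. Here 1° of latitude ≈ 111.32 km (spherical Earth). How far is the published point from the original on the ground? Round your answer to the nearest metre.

62 metres

The latitude changed by -0.00048° and the longitude by -0.00030°.
N–S: -0.00048° × 111320 m/° = -53.4336 m.
East–west at this latitude: -0.00030° × 111320 × cos 16.031° ≈ -0.00030 × 106991 = -32.0973 m.
Combined displacement = (53.4336² + 32.0973²)^½ ≈ 62.3329 m.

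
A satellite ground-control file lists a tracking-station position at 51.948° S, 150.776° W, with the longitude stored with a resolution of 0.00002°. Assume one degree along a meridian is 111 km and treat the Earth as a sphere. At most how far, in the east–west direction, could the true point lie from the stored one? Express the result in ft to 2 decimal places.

2.24 ft

With a 0.00002° grid the true value lies within half a step, ±0.00002°/2 = ±1e-05°, of the stored one.
At latitude 51.948° a degree of longitude spans 111000 m × cos 51.948° = 111000 × 0.6164 ≈ 68417.8 m.
Maximum E–W displacement: 1e-05 × 68417.8 = 0.684178 m.
In feet: 0.684178 m ÷ 0.3048 ≈ 2.2447 ft.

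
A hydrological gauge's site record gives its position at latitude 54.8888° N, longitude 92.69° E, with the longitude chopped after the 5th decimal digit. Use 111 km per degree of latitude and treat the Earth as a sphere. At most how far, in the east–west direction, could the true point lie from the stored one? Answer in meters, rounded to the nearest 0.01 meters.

Truncating at 5 decimal places can drop up to a full unit in the last place, so the longitude may be off by as much as 1e-05°.
Parallels shrink by cos φ, so at 54.8888° a degree of longitude is 111000 × 0.5752 ≈ 63843.3 m.
Maximum E–W displacement: 1e-05 × 63843.3 = 0.638433 m.

0.64 meters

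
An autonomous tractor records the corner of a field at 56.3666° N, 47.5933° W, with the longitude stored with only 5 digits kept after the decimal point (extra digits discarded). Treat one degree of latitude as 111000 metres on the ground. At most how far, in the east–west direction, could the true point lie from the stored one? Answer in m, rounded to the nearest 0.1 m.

Truncating at 5 decimal places can drop up to a full unit in the last place, so the longitude may be off by as much as 1e-05°.
One degree of longitude at 56.3666° is 111000 × cos 56.3666° ≈ 111000 × 0.5539 = 61480.3 m.
Maximum E–W displacement: 1e-05 × 61480.3 = 0.614803 m.

0.6 m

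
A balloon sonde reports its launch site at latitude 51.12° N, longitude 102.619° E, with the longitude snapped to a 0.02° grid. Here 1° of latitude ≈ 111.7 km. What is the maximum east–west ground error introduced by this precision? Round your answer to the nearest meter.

701 meters

With a 0.02° grid the true value lies within half a step, ±0.02°/2 = ±0.01°, of the stored one.
Parallels shrink by cos φ, so at 51.12° a degree of longitude is 111700 × 0.6277 ≈ 70113.1 m.
East–west error: 0.01° × 70113.1 m/° ≈ 701.131 m.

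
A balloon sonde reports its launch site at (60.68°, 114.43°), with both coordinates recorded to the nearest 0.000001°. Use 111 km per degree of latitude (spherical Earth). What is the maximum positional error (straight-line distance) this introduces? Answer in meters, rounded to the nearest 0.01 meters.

Rounding to 6 decimal places leaves each coordinate within ±5e-07° of the true value.
N–S: 5e-07° × 111000 m/° = 0.0555 m.
E–W at 60.68°: 5e-07° × 111000 × cos 60.68° = 5e-07 × 111000 × 0.4897 ≈ 0.0271776 m.
The two errors are perpendicular, so the maximum displacement is √(0.0555² + 0.0271776²) ≈ 0.061797 m.

0.06 meters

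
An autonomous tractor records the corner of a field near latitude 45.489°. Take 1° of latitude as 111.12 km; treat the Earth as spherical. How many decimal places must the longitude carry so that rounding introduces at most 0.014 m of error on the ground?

7

At 45.489° one degree of longitude covers 111120 × cos 45.489° ≈ 111120 × 0.7010 ≈ 77900.3 m.
With N decimal places the half-ulp bound is 0.5·10⁻ᴺ°, or 0.5·10⁻ᴺ × 77900.3 m on the ground.
Setting 38950.1 × 10⁻ᴺ ≤ 0.014 gives 10ᴺ ≥ 2.782e+06, i.e. N ≥ 6.44.
N = 6 would give 0.039 m (too coarse); N = 7 gives 0.0039 m ≤ 0.014 m.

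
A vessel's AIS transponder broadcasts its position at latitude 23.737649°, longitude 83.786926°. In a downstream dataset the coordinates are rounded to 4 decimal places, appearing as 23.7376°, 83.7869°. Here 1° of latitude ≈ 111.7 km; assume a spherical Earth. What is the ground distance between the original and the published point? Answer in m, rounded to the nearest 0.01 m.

Δlat = 23.737649 − 23.7376 = +0.000049°; Δlon = 83.786926 − 83.7869 = +0.000026°.
North–south shift: 0.000049 × 111700 = 5.4733 m.
E–W at 23.7376°: 0.000026° × 111700 × cos 23.7376° = 0.000026 × 111700 × 0.9154 ≈ 2.6585 m.
Hypotenuse of the two orthogonal shifts: √(5.4733² + 2.6585²) = 6.08479 m.

6.08 m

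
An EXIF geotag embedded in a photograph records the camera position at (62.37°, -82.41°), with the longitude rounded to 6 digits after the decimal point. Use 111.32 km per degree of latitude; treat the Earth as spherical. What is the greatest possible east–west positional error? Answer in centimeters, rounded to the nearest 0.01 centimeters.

Rounding to 6 decimal places leaves the longitude within ±5e-07° of the true value.
At latitude 62.37° a degree of longitude spans 111320 m × cos 62.37° = 111320 × 0.4638 ≈ 51625.8 m.
East–west error: 5e-07° × 51625.8 m/° ≈ 0.0258129 m.
That is 0.0258129 m = 2.5813 cm.

2.58 centimeters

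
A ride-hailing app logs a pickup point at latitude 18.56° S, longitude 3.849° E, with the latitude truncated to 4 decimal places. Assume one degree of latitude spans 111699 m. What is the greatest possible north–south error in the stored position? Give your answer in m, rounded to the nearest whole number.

11 m

Truncating at 4 decimal places can drop up to a full unit in the last place, so the latitude may be off by as much as 0.0001°.
Along the meridian that is 0.0001° × 111699 m/° = 11.1699 m.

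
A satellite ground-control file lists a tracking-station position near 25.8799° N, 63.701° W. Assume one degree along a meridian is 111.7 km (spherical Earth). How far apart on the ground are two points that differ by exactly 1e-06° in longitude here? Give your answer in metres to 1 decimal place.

One degree of longitude here spans 111700 × cos 25.8799° = 111700 × 0.8997 ≈ 100498 m; 1e-06° of that is 0.100498 m.

0.1 metres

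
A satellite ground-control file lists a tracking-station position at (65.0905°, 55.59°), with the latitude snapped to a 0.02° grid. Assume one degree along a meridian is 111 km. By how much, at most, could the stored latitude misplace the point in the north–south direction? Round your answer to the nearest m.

1110 m

With a 0.02° grid the true value lies within half a step, ±0.02°/2 = ±0.01°, of the stored one.
North–south distance: 0.01° × 111000 m/° = 1110 m.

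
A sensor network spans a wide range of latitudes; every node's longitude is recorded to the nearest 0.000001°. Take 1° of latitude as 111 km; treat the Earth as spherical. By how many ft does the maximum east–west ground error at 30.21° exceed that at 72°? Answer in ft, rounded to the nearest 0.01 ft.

Rounding to 6 decimal places leaves the longitude within ±5e-07° of the true value.
Error at 30.21° = 5e-07° × 111000 × cos 30.21° ≈ 0.0555 × 0.8642 = 0.047962 m.
Error at 72° = 5e-07° × 111000 × cos 72° ≈ 0.0555 × 0.3090 = 0.01715 m.
So the lower-latitude error exceeds the higher by 0.047962 − 0.01715 = 0.030812 m.
Converting: 0.0308119 m × 3.2808 ft/m ≈ 0.10109 ft.

0.10 ft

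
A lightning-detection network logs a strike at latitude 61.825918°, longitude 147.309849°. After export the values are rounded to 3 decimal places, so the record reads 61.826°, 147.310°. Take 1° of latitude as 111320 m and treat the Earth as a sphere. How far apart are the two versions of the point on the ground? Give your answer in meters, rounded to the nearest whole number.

12 meters

The latitude changed by -0.000082° and the longitude by -0.000151°.
North–south shift: -0.000082 × 111320 = -9.12824 m.
E–W at 61.826°: -0.000151° × 111320 × cos 61.826° = -0.000151 × 111320 × 0.4722 ≈ -7.93653 m.
Distance: √(9.12824² + 7.93653²) ≈ 12.096 m.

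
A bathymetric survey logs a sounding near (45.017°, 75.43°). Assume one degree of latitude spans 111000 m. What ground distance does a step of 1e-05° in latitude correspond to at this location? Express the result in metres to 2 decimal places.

1.11 metres

1e-05° × 111000 m/° = 1.11 m.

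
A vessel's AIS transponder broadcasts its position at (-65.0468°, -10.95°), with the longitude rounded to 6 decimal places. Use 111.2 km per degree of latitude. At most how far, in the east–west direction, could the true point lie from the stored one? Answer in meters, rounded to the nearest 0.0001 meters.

Rounding to 6 decimal places leaves the longitude within ±5e-07° of the true value.
One degree of longitude at 65.0468° is 111200 × cos 65.0468° ≈ 111200 × 0.4219 = 46912.8 m.
So at most 5e-07° × 46912.8 ≈ 0.0234564 m east–west.

0.0235 meters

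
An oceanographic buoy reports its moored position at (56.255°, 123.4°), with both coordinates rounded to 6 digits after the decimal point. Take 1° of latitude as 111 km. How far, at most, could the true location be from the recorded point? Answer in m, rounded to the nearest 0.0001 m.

0.0635 m

Rounding to 6 decimal places leaves each coordinate within ±5e-07° of the true value.
North–south component: 5e-07° × 111000 = 0.0555 m.
East–west component at 56.255°: 5e-07° × 111000 × cos 56.255° ≈ 5e-07 × 61660.2 ≈ 0.0308301 m.
Combining orthogonally: (0.0555² + 0.0308301²)^½ ≈ 0.0634882 m.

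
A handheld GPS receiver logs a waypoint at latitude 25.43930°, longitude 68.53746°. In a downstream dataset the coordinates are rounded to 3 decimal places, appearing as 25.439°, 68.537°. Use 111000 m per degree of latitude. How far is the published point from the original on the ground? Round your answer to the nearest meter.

The latitude changed by +0.00030° and the longitude by +0.00046°.
N–S: 0.00030° × 111000 m/° = 33.3 m.
East–west at this latitude: 0.00046° × 111000 × cos 25.439° ≈ 0.00046 × 100238 = 46.1094 m.
Distance: √(33.3² + 46.1094²) ≈ 56.8768 m.

57 meters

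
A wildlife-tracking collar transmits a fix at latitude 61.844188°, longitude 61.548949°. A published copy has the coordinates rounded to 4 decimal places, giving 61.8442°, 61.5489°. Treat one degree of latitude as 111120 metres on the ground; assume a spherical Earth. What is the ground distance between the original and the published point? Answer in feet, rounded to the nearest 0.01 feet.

9.50 feet

Δlat = 61.844188 − 61.8442 = -0.000012°; Δlon = 61.548949 − 61.5489 = +0.000049°.
N–S: -0.000012° × 111120 m/° = -1.33344 m.
East–west at this latitude: 0.000049° × 111120 × cos 61.8442° ≈ 0.000049 × 52434.3 = 2.56928 m.
Hypotenuse of the two orthogonal shifts: √(1.33344² + 2.56928²) = 2.8947 m.
In feet: 2.8947 m ÷ 0.3048 ≈ 9.497 ft.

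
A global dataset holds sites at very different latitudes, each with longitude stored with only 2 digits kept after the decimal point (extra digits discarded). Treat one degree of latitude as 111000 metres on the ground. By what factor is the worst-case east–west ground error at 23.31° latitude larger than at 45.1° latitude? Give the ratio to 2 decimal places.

Truncating at 2 decimal places can drop up to a full unit in the last place, so the longitude may be off by as much as 0.01°.
At 23.31°: 0.01° × 111000 × cos 23.31° = 0.01 × 111000 × 0.9184 ≈ 1019.4 m.
At 45.1°: 0.01° × 111000 × cos 45.1° = 0.01 × 111000 × 0.7059 ≈ 783.52 m.
The ratio reduces to cos 23.31° / cos 45.1° = 0.9184/0.7059 ≈ 1.3011.

1.30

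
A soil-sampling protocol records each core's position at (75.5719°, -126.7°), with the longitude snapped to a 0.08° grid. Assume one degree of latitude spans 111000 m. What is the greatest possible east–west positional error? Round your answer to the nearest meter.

With a 0.08° grid the true value lies within half a step, ±0.08°/2 = ±0.04°, of the stored one.
Parallels shrink by cos φ, so at 75.5719° a degree of longitude is 111000 × 0.2492 ≈ 27657.3 m.
So at most 0.04° × 27657.3 ≈ 1106.29 m east–west.

1106 meters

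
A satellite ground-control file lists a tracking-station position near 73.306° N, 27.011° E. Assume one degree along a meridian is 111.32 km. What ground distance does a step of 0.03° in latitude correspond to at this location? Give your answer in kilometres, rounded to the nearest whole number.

0.03° × 111320 m/° = 3339.6 m.
That is 3339.6 m = 3.3396 km.

3 kilometres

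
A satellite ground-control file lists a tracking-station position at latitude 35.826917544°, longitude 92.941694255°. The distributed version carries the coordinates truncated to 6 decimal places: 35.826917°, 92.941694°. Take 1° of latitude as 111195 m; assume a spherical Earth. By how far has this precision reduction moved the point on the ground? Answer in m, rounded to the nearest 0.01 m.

The latitude changed by +0.000000544° and the longitude by +0.000000255°.
N–S: 0.000000544° × 111195 m/° = 0.0604901 m.
East–west at this latitude: 0.000000255° × 111195 × cos 35.8269° ≈ 0.000000255 × 90155.7 = 0.0229897 m.
Hypotenuse of the two orthogonal shifts: √(0.0604901² + 0.0229897²) = 0.0647115 m.

0.06 m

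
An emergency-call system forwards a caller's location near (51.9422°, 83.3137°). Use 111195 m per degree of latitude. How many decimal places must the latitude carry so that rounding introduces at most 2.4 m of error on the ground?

5 decimal places

One degree of latitude covers 111195 m.
With N decimal places the half-ulp bound is 0.5·10⁻ᴺ°, or 0.5·10⁻ᴺ × 111195 m on the ground.
Setting 55597.5 × 10⁻ᴺ ≤ 2.4 gives 10ᴺ ≥ 2.317e+04, i.e. N ≥ 4.36.
So 5 decimal places suffice (0.556 m); 4 would allow up to 5.56 m.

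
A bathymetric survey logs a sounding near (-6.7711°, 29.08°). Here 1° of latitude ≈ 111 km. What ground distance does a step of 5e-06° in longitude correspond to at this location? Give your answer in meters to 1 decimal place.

0.6 meters

5e-06° of longitude at 6.7711° is 5e-06 × 111000 × cos 6.7711° ≈ 5e-06 × 110226 = 0.551129 m.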